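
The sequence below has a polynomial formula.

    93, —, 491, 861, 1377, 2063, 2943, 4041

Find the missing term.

243

Using the last 6 terms:
Δ: 370  516  686  880  1098
Δ²: 146  170  194  218
Δ³: 24  24  24
Constant third difference = 24.
Extend backward: 146 − 24 = 122;  370 − 122 = 248;  491 − 248 = 243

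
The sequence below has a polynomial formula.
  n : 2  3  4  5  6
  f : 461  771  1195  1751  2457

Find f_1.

310  424  556  706
114  132  150
18  18
The third differences are constant at 18.
Work back: 114 − 18 = 96;  310 − 96 = 214;  461 − 214 = 247

247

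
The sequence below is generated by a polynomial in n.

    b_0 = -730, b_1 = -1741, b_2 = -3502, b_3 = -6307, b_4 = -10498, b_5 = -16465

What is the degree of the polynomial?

4

-1011, -1761, -2805, -4191, -5967
-750, -1044, -1386, -1776
-294, -342, -390
-48, -48
The fourth differences are constant, so the polynomial has degree 4.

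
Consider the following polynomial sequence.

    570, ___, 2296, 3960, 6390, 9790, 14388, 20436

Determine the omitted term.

1218

Using the last 6 terms:
1664, 2430, 3400, 4598, 6048
766, 970, 1198, 1450
204, 228, 252
24, 24
Constant fourth difference = 24.
Extend backward: 204 − 24 = 180;  766 − 180 = 586;  1664 − 586 = 1078;  2296 − 1078 = 1218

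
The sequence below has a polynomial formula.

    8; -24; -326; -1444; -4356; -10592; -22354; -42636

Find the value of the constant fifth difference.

-120

Δ: -32, -302, -1118, -2912, -6236, -11762, -20282
Δ²: -270, -816, -1794, -3324, -5526, -8520
Δ³: -546, -978, -1530, -2202, -2994
Δ⁴: -432, -552, -672, -792
Δ⁵: -120, -120, -120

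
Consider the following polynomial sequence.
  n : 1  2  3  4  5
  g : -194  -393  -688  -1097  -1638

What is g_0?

-73

Δ: -199  -295  -409  -541
Δ²: -96  -114  -132
Δ³: -18  -18
The third differences are constant at -18.
Work back: -96 + 18 = -78;  -199 + 78 = -121;  -194 + 121 = -73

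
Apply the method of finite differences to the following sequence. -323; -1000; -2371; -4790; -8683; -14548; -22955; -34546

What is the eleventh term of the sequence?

-95923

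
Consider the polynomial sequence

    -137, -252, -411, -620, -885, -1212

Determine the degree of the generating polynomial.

3

First differences: -115, -159, -209, -265, -327
Second differences: -44, -50, -56, -62
Third differences: -6, -6, -6
The third differences are constant, so the polynomial has degree 3.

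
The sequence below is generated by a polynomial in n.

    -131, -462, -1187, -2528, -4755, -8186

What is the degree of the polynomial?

4

D1: -331, -725, -1341, -2227, -3431
D2: -394, -616, -886, -1204
D3: -222, -270, -318
D4: -48, -48
The fourth differences are constant, so the polynomial has degree 4.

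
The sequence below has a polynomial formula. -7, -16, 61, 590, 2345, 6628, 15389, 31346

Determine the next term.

D1: -9, 77, 529, 1755, 4283, 8761, 15957
D2: 86, 452, 1226, 2528, 4478, 7196
D3: 366, 774, 1302, 1950, 2718
D4: 408, 528, 648, 768
D5: 120, 120, 120
The fifth differences are constant (120).
768 + 120 = 888;  2718 + 888 = 3606;  7196 + 3606 = 10802;  15957 + 10802 = 26759;  31346 + 26759 = 58105

58105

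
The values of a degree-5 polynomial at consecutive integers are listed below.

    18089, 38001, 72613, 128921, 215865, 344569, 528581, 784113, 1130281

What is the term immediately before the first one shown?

19912, 34612, 56308, 86944, 128704, 184012, 255532, 346168
14700, 21696, 30636, 41760, 55308, 71520, 90636
6996, 8940, 11124, 13548, 16212, 19116
1944, 2184, 2424, 2664, 2904
240, 240, 240, 240
The fifth differences are constant at 240.
Work back: 1944 − 240 = 1704;  6996 − 1704 = 5292;  14700 − 5292 = 9408;  19912 − 9408 = 10504;  18089 − 10504 = 7585

7585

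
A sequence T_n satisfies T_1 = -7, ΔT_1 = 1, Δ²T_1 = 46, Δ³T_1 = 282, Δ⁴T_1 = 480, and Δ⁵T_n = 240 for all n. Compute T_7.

Build the table forward from the leading diagonal:
Δ⁵: 240  240  240  240  240  240  240
Δ⁴: 480  720  960  1200  1440  1680  1920
Δ³: 282  762  1482  2442  3642  5082  6762
Δ²: 46  328  1090  2572  5014  8656  13738
Δ: 1  47  375  1465  4037  9051  17707
T: -7  -6  41  416  1881  5918  14969

14969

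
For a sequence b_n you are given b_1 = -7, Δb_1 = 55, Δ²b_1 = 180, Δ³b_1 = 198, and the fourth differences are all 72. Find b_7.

Build the table forward from the leading diagonal:
Δ⁴: 72, 72, 72, 72, 72, 72, 72
Δ³: 198, 270, 342, 414, 486, 558, 630
Δ²: 180, 378, 648, 990, 1404, 1890, 2448
Δ: 55, 235, 613, 1261, 2251, 3655, 5545
b: -7, 48, 283, 896, 2157, 4408, 8063

8063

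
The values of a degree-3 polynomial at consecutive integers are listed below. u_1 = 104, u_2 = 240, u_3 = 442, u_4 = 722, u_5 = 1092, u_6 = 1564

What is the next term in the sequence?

2150

First differences: 136, 202, 280, 370, 472
Second differences: 66, 78, 90, 102
Third differences: 12, 12, 12
Third differences constant at 12.
102 + 12 = 114;  472 + 114 = 586;  1564 + 586 = 2150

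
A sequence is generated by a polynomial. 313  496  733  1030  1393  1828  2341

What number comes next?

2938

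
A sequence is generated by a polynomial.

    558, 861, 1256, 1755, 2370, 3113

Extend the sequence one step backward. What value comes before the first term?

335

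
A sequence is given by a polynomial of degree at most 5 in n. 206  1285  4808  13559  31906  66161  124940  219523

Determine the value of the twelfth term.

1294895

1079 , 3523 , 8751 , 18347 , 34255 , 58779 , 94583
2444 , 5228 , 9596 , 15908 , 24524 , 35804
2784 , 4368 , 6312 , 8616 , 11280
1584 , 1944 , 2304 , 2664
360 , 360 , 360
The fifth differences are constant (360).
2664 + 360 = 3024;  11280 + 3024 = 14304;  35804 + 14304 = 50108;  94583 + 50108 = 144691;  219523 + 144691 = 364214
3024 + 360 = 3384;  14304 + 3384 = 17688;  50108 + 17688 = 67796;  144691 + 67796 = 212487;  364214 + 212487 = 576701
3384 + 360 = 3744;  17688 + 3744 = 21432;  67796 + 21432 = 89228;  212487 + 89228 = 301715;  576701 + 301715 = 878416
3744 + 360 = 4104;  21432 + 4104 = 25536;  89228 + 25536 = 114764;  301715 + 114764 = 416479;  878416 + 416479 = 1294895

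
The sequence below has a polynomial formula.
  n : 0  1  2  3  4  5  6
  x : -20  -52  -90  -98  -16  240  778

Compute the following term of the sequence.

First differences: -32  -38  -8  82  256  538
Second differences: -6  30  90  174  282
Third differences: 36  60  84  108
Fourth differences: 24  24  24
The fourth differences are constant (24).
108 + 24 = 132;  282 + 132 = 414;  538 + 414 = 952;  778 + 952 = 1730

1730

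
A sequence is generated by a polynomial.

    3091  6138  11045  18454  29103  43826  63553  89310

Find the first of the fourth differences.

Δ: 3047, 4907, 7409, 10649, 14723, 19727, 25757
Δ²: 1860, 2502, 3240, 4074, 5004, 6030
Δ³: 642, 738, 834, 930, 1026
Δ⁴: 96, 96, 96, 96

96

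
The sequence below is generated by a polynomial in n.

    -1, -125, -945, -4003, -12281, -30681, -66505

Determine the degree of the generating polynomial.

5

Δ: -124, -820, -3058, -8278, -18400, -35824
Δ²: -696, -2238, -5220, -10122, -17424
Δ³: -1542, -2982, -4902, -7302
Δ⁴: -1440, -1920, -2400
Δ⁵: -480, -480
The fifth differences are constant, so the polynomial has degree 5.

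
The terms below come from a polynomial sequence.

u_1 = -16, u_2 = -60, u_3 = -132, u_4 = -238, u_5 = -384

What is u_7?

-44 , -72 , -106 , -146
-28 , -34 , -40
-6 , -6
Third differences constant at -6.
-40 − 6 = -46;  -146 − 46 = -192;  -384 − 192 = -576
-46 − 6 = -52;  -192 − 52 = -244;  -576 − 244 = -820

-820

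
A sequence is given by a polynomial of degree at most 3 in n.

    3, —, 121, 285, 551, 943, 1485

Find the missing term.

35

Using the last 5 terms:
First differences: 164  266  392  542
Second differences: 102  126  150
Third differences: 24  24
Constant third difference = 24.
Extend backward: 102 − 24 = 78;  164 − 78 = 86;  121 − 86 = 35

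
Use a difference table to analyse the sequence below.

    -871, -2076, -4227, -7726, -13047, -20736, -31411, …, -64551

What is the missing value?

-45762

Using the first 7 terms:
First differences: -1205  -2151  -3499  -5321  -7689  -10675
Second differences: -946  -1348  -1822  -2368  -2986
Third differences: -402  -474  -546  -618
Fourth differences: -72  -72  -72
Constant fourth difference = -72.
Extend forward: -618 − 72 = -690;  -2986 − 690 = -3676;  -10675 − 3676 = -14351;  -31411 − 14351 = -45762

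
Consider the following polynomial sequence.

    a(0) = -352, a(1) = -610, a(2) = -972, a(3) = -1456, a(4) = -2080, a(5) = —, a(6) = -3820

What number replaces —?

-2862

Using the first 5 terms:
-258  -362  -484  -624
-104  -122  -140
-18  -18
Constant third difference = -18.
Extend forward: -140 − 18 = -158;  -624 − 158 = -782;  -2080 − 782 = -2862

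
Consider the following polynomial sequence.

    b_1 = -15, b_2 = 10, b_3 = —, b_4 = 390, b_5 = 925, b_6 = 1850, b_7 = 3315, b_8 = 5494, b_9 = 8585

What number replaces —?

119

Using the last 6 terms:
Δ: 535  925  1465  2179  3091
Δ²: 390  540  714  912
Δ³: 150  174  198
Δ⁴: 24  24
Constant fourth difference = 24.
Extend backward: 150 − 24 = 126;  390 − 126 = 264;  535 − 264 = 271;  390 − 271 = 119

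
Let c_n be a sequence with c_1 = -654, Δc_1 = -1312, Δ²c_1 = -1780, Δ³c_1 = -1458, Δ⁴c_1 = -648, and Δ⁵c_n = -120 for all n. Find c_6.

-42954

Build the table forward from the leading diagonal:
Fifth differences: -120  -120  -120  -120  -120  -120
Fourth differences: -648  -768  -888  -1008  -1128  -1248
Third differences: -1458  -2106  -2874  -3762  -4770  -5898
Second differences: -1780  -3238  -5344  -8218  -11980  -16750
First differences: -1312  -3092  -6330  -11674  -19892  -31872
c: -654  -1966  -5058  -11388  -23062  -42954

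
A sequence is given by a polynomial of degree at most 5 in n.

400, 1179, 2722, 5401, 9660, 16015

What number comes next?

D1: 779 , 1543 , 2679 , 4259 , 6355
D2: 764 , 1136 , 1580 , 2096
D3: 372 , 444 , 516
D4: 72 , 72
The fourth differences are constant (72).
516 + 72 = 588;  2096 + 588 = 2684;  6355 + 2684 = 9039;  16015 + 9039 = 25054

25054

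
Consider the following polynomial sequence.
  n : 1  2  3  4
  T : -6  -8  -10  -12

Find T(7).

-18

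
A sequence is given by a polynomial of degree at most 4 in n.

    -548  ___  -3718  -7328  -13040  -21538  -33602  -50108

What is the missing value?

Using the last 6 terms:
First differences: -3610, -5712, -8498, -12064, -16506
Second differences: -2102, -2786, -3566, -4442
Third differences: -684, -780, -876
Fourth differences: -96, -96
Constant fourth difference = -96.
Extend backward: -684 + 96 = -588;  -2102 + 588 = -1514;  -3610 + 1514 = -2096;  -3718 + 2096 = -1622

-1622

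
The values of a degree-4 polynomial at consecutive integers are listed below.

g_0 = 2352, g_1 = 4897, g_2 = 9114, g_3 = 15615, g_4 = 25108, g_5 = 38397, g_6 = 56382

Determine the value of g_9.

148953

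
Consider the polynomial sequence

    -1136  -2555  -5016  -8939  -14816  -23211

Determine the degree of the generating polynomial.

4

First differences: -1419, -2461, -3923, -5877, -8395
Second differences: -1042, -1462, -1954, -2518
Third differences: -420, -492, -564
Fourth differences: -72, -72
The fourth differences are constant, so the polynomial has degree 4.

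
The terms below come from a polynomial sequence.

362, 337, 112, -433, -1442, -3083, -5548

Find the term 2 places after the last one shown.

Δ: -25  -225  -545  -1009  -1641  -2465
Δ²: -200  -320  -464  -632  -824
Δ³: -120  -144  -168  -192
Δ⁴: -24  -24  -24
The fourth differences are constant (-24).
-192 − 24 = -216;  -824 − 216 = -1040;  -2465 − 1040 = -3505;  -5548 − 3505 = -9053
-216 − 24 = -240;  -1040 − 240 = -1280;  -3505 − 1280 = -4785;  -9053 − 4785 = -13838

-13838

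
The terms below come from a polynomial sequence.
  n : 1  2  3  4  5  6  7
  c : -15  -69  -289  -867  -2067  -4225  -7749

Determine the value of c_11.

-46185

-54  -220  -578  -1200  -2158  -3524
-166  -358  -622  -958  -1366
-192  -264  -336  -408
-72  -72  -72
Constant fourth difference = -72, so extend:
-408 − 72 = -480;  -1366 − 480 = -1846;  -3524 − 1846 = -5370;  -7749 − 5370 = -13119
-480 − 72 = -552;  -1846 − 552 = -2398;  -5370 − 2398 = -7768;  -13119 − 7768 = -20887
-552 − 72 = -624;  -2398 − 624 = -3022;  -7768 − 3022 = -10790;  -20887 − 10790 = -31677
-624 − 72 = -696;  -3022 − 696 = -3718;  -10790 − 3718 = -14508;  -31677 − 14508 = -46185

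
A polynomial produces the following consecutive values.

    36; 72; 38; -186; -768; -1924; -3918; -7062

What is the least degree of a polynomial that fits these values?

4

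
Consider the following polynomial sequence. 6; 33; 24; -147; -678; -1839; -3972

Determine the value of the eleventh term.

First differences: 27, -9, -171, -531, -1161, -2133
Second differences: -36, -162, -360, -630, -972
Third differences: -126, -198, -270, -342
Fourth differences: -72, -72, -72
Constant fourth difference = -72, so extend:
-342 − 72 = -414;  -972 − 414 = -1386;  -2133 − 1386 = -3519;  -3972 − 3519 = -7491
-414 − 72 = -486;  -1386 − 486 = -1872;  -3519 − 1872 = -5391;  -7491 − 5391 = -12882
-486 − 72 = -558;  -1872 − 558 = -2430;  -5391 − 2430 = -7821;  -12882 − 7821 = -20703
-558 − 72 = -630;  -2430 − 630 = -3060;  -7821 − 3060 = -10881;  -20703 − 10881 = -31584

-31584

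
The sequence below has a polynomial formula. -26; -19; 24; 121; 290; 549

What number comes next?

D1: 7, 43, 97, 169, 259
D2: 36, 54, 72, 90
D3: 18, 18, 18
The third differences are constant (18).
90 + 18 = 108;  259 + 108 = 367;  549 + 367 = 916

916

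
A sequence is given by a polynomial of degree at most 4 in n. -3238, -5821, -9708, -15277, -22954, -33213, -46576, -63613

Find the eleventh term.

-2583, -3887, -5569, -7677, -10259, -13363, -17037
-1304, -1682, -2108, -2582, -3104, -3674
-378, -426, -474, -522, -570
-48, -48, -48, -48
Constant fourth difference = -48, so extend:
-570 − 48 = -618;  -3674 − 618 = -4292;  -17037 − 4292 = -21329;  -63613 − 21329 = -84942
-618 − 48 = -666;  -4292 − 666 = -4958;  -21329 − 4958 = -26287;  -84942 − 26287 = -111229
-666 − 48 = -714;  -4958 − 714 = -5672;  -26287 − 5672 = -31959;  -111229 − 31959 = -143188

-143188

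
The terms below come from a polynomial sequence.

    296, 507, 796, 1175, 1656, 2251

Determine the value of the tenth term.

6011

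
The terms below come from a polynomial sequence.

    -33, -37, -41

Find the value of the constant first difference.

First differences: -4, -4

-4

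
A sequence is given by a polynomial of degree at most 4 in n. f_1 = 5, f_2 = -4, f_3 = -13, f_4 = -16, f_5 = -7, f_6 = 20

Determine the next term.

-9, -9, -3, 9, 27
0, 6, 12, 18
6, 6, 6
The third differences are constant (6).
18 + 6 = 24;  27 + 24 = 51;  20 + 51 = 71

71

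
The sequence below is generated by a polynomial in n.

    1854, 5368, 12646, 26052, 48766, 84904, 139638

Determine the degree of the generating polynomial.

Δ: 3514, 7278, 13406, 22714, 36138, 54734
Δ²: 3764, 6128, 9308, 13424, 18596
Δ³: 2364, 3180, 4116, 5172
Δ⁴: 816, 936, 1056
Δ⁵: 120, 120
The fifth differences are constant, so the polynomial has degree 5.

5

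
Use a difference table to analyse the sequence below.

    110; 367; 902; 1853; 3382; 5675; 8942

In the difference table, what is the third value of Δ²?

578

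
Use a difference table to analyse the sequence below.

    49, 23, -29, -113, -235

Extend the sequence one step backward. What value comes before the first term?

-26  -52  -84  -122
-26  -32  -38
-6  -6
The third differences are constant at -6.
Work back: -26 + 6 = -20;  -26 + 20 = -6;  49 + 6 = 55

55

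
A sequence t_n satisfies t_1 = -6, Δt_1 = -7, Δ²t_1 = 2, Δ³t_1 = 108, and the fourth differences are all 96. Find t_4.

Build the table forward from the leading diagonal:
Δ⁴: 96  96  96  96
Δ³: 108  204  300  396
Δ²: 2  110  314  614
Δ: -7  -5  105  419
t: -6  -13  -18  87

87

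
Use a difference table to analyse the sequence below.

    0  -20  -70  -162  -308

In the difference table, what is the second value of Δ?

D1: -20, -50, -92, -146
D2: -30, -42, -54
D3: -12, -12

-50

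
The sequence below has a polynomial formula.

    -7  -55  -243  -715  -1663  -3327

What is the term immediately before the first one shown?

Δ: -48, -188, -472, -948, -1664
Δ²: -140, -284, -476, -716
Δ³: -144, -192, -240
Δ⁴: -48, -48
The fourth differences are constant at -48.
Work back: -144 + 48 = -96;  -140 + 96 = -44;  -48 + 44 = -4;  -7 + 4 = -3

-3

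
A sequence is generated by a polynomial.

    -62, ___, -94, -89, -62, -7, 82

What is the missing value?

Using the last 5 terms:
5  27  55  89
22  28  34
6  6
Constant third difference = 6.
Extend backward: 22 − 6 = 16;  5 − 16 = -11;  -94 + 11 = -83

-83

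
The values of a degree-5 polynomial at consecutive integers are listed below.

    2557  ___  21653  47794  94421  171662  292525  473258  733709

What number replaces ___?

Using the last 7 terms:
D1: 26141  46627  77241  120863  180733  260451
D2: 20486  30614  43622  59870  79718
D3: 10128  13008  16248  19848
D4: 2880  3240  3600
D5: 360  360
Constant fifth difference = 360.
Extend backward: 2880 − 360 = 2520;  10128 − 2520 = 7608;  20486 − 7608 = 12878;  26141 − 12878 = 13263;  21653 − 13263 = 8390

8390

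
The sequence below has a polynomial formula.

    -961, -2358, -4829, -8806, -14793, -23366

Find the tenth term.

-1397, -2471, -3977, -5987, -8573
-1074, -1506, -2010, -2586
-432, -504, -576
-72, -72
The fourth differences are constant (-72).
-576 − 72 = -648;  -2586 − 648 = -3234;  -8573 − 3234 = -11807;  -23366 − 11807 = -35173
-648 − 72 = -720;  -3234 − 720 = -3954;  -11807 − 3954 = -15761;  -35173 − 15761 = -50934
-720 − 72 = -792;  -3954 − 792 = -4746;  -15761 − 4746 = -20507;  -50934 − 20507 = -71441
-792 − 72 = -864;  -4746 − 864 = -5610;  -20507 − 5610 = -26117;  -71441 − 26117 = -97558

-97558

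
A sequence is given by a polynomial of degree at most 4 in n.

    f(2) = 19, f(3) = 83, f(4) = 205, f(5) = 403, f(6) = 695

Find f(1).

D1: 64, 122, 198, 292
D2: 58, 76, 94
D3: 18, 18
The third differences are constant at 18.
Work back: 58 − 18 = 40;  64 − 40 = 24;  19 − 24 = -5

-5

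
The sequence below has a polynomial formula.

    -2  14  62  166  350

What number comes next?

638

Δ: 16 , 48 , 104 , 184
Δ²: 32 , 56 , 80
Δ³: 24 , 24
Constant third difference = 24, so extend:
80 + 24 = 104;  184 + 104 = 288;  350 + 288 = 638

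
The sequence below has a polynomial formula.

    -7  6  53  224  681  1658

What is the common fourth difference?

D1: 13, 47, 171, 457, 977
D2: 34, 124, 286, 520
D3: 90, 162, 234
D4: 72, 72

72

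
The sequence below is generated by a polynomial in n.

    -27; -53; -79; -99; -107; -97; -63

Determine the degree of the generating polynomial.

3

D1: -26, -26, -20, -8, 10, 34
D2: 0, 6, 12, 18, 24
D3: 6, 6, 6, 6
The third differences are constant, so the polynomial has degree 3.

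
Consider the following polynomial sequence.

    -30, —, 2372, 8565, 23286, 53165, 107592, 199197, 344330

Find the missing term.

Using the last 7 terms:
First differences: 6193  14721  29879  54427  91605  145133
Second differences: 8528  15158  24548  37178  53528
Third differences: 6630  9390  12630  16350
Fourth differences: 2760  3240  3720
Fifth differences: 480  480
Constant fifth difference = 480.
Extend backward: 2760 − 480 = 2280;  6630 − 2280 = 4350;  8528 − 4350 = 4178;  6193 − 4178 = 2015;  2372 − 2015 = 357

357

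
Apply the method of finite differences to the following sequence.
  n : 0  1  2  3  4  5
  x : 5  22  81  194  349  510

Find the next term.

617

First differences: 17  59  113  155  161
Second differences: 42  54  42  6
Third differences: 12  -12  -36
Fourth differences: -24  -24
Constant fourth difference = -24, so extend:
-36 − 24 = -60;  6 − 60 = -54;  161 − 54 = 107;  510 + 107 = 617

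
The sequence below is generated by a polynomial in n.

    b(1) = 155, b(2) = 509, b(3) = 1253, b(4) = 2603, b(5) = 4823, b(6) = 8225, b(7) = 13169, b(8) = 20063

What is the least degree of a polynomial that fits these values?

4

354, 744, 1350, 2220, 3402, 4944, 6894
390, 606, 870, 1182, 1542, 1950
216, 264, 312, 360, 408
48, 48, 48, 48
The fourth differences are constant, so the polynomial has degree 4.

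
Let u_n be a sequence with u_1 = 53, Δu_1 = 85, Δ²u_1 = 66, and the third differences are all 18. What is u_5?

861

Build the table forward from the leading diagonal:
Δ³: 18, 18, 18, 18, 18
Δ²: 66, 84, 102, 120, 138
Δ: 85, 151, 235, 337, 457
u: 53, 138, 289, 524, 861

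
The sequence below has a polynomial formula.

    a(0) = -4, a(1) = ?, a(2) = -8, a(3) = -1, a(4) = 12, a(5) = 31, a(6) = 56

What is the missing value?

-9

Using the last 5 terms:
Δ: 7  13  19  25
Δ²: 6  6  6
Constant second difference = 6.
Extend backward: 7 − 6 = 1;  -8 − 1 = -9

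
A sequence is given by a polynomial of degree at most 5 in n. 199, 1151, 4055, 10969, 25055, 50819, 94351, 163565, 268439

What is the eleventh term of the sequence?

636839

D1: 952, 2904, 6914, 14086, 25764, 43532, 69214, 104874
D2: 1952, 4010, 7172, 11678, 17768, 25682, 35660
D3: 2058, 3162, 4506, 6090, 7914, 9978
D4: 1104, 1344, 1584, 1824, 2064
D5: 240, 240, 240, 240
Constant fifth difference = 240, so extend:
2064 + 240 = 2304;  9978 + 2304 = 12282;  35660 + 12282 = 47942;  104874 + 47942 = 152816;  268439 + 152816 = 421255
2304 + 240 = 2544;  12282 + 2544 = 14826;  47942 + 14826 = 62768;  152816 + 62768 = 215584;  421255 + 215584 = 636839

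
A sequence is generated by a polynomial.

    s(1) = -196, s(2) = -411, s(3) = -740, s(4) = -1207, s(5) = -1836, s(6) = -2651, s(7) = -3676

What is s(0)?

-71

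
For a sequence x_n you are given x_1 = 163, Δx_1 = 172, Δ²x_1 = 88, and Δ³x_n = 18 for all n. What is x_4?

961

Build the table forward from the leading diagonal:
Third differences: 18, 18, 18, 18
Second differences: 88, 106, 124, 142
First differences: 172, 260, 366, 490
x: 163, 335, 595, 961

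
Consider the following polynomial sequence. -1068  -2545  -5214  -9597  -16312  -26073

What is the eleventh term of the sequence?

First differences: -1477  -2669  -4383  -6715  -9761
Second differences: -1192  -1714  -2332  -3046
Third differences: -522  -618  -714
Fourth differences: -96  -96
The fourth differences are constant (-96).
-714 − 96 = -810;  -3046 − 810 = -3856;  -9761 − 3856 = -13617;  -26073 − 13617 = -39690
-810 − 96 = -906;  -3856 − 906 = -4762;  -13617 − 4762 = -18379;  -39690 − 18379 = -58069
-906 − 96 = -1002;  -4762 − 1002 = -5764;  -18379 − 5764 = -24143;  -58069 − 24143 = -82212
-1002 − 96 = -1098;  -5764 − 1098 = -6862;  -24143 − 6862 = -31005;  -82212 − 31005 = -113217
-1098 − 96 = -1194;  -6862 − 1194 = -8056;  -31005 − 8056 = -39061;  -113217 − 39061 = -152278

-152278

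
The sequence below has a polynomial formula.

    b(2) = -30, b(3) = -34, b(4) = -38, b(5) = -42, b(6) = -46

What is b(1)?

D1: -4  -4  -4  -4
The first differences are constant at -4.
Work back: -30 + 4 = -26

-26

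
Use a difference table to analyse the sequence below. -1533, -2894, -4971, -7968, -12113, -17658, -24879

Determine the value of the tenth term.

-59718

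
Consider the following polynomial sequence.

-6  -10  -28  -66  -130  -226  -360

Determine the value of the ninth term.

-766

Δ: -4, -18, -38, -64, -96, -134
Δ²: -14, -20, -26, -32, -38
Δ³: -6, -6, -6, -6
Constant third difference = -6, so extend:
-38 − 6 = -44;  -134 − 44 = -178;  -360 − 178 = -538
-44 − 6 = -50;  -178 − 50 = -228;  -538 − 228 = -766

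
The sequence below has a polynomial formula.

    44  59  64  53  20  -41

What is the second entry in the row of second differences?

First differences: 15, 5, -11, -33, -61
Second differences: -10, -16, -22, -28
Third differences: -6, -6, -6

-16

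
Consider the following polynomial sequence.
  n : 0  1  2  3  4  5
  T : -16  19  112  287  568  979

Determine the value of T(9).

35 , 93 , 175 , 281 , 411
58 , 82 , 106 , 130
24 , 24 , 24
Constant third difference = 24, so extend:
130 + 24 = 154;  411 + 154 = 565;  979 + 565 = 1544
154 + 24 = 178;  565 + 178 = 743;  1544 + 743 = 2287
178 + 24 = 202;  743 + 202 = 945;  2287 + 945 = 3232
202 + 24 = 226;  945 + 226 = 1171;  3232 + 1171 = 4403

4403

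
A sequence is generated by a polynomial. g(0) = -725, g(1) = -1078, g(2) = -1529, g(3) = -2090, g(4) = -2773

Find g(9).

Δ: -353, -451, -561, -683
Δ²: -98, -110, -122
Δ³: -12, -12
Third differences constant at -12.
-122 − 12 = -134;  -683 − 134 = -817;  -2773 − 817 = -3590
-134 − 12 = -146;  -817 − 146 = -963;  -3590 − 963 = -4553
-146 − 12 = -158;  -963 − 158 = -1121;  -4553 − 1121 = -5674
-158 − 12 = -170;  -1121 − 170 = -1291;  -5674 − 1291 = -6965
-170 − 12 = -182;  -1291 − 182 = -1473;  -6965 − 1473 = -8438

-8438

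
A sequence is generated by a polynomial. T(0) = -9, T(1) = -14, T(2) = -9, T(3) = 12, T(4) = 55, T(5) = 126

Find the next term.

231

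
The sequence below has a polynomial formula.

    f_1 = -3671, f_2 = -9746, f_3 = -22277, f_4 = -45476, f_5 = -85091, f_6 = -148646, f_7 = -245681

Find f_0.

-1136

D1: -6075  -12531  -23199  -39615  -63555  -97035
D2: -6456  -10668  -16416  -23940  -33480
D3: -4212  -5748  -7524  -9540
D4: -1536  -1776  -2016
D5: -240  -240
The fifth differences are constant at -240.
Work back: -1536 + 240 = -1296;  -4212 + 1296 = -2916;  -6456 + 2916 = -3540;  -6075 + 3540 = -2535;  -3671 + 2535 = -1136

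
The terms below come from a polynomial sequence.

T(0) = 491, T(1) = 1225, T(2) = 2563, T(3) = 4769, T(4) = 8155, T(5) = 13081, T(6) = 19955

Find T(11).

101185

D1: 734 , 1338 , 2206 , 3386 , 4926 , 6874
D2: 604 , 868 , 1180 , 1540 , 1948
D3: 264 , 312 , 360 , 408
D4: 48 , 48 , 48
Constant fourth difference = 48, so extend:
408 + 48 = 456;  1948 + 456 = 2404;  6874 + 2404 = 9278;  19955 + 9278 = 29233
456 + 48 = 504;  2404 + 504 = 2908;  9278 + 2908 = 12186;  29233 + 12186 = 41419
504 + 48 = 552;  2908 + 552 = 3460;  12186 + 3460 = 15646;  41419 + 15646 = 57065
552 + 48 = 600;  3460 + 600 = 4060;  15646 + 4060 = 19706;  57065 + 19706 = 76771
600 + 48 = 648;  4060 + 648 = 4708;  19706 + 4708 = 24414;  76771 + 24414 = 101185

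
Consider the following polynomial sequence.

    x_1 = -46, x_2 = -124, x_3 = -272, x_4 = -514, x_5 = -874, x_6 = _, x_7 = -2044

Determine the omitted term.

-1376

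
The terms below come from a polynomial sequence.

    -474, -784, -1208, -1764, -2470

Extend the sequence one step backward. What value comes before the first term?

-260

-310  -424  -556  -706
-114  -132  -150
-18  -18
The third differences are constant at -18.
Work back: -114 + 18 = -96;  -310 + 96 = -214;  -474 + 214 = -260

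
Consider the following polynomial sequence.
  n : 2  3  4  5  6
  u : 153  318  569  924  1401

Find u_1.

56

165  251  355  477
86  104  122
18  18
The third differences are constant at 18.
Work back: 86 − 18 = 68;  165 − 68 = 97;  153 − 97 = 56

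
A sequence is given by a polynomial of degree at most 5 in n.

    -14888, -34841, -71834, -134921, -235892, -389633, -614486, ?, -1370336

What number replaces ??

-932609

Using the first 7 terms:
D1: -19953, -36993, -63087, -100971, -153741, -224853
D2: -17040, -26094, -37884, -52770, -71112
D3: -9054, -11790, -14886, -18342
D4: -2736, -3096, -3456
D5: -360, -360
Constant fifth difference = -360.
Extend forward: -3456 − 360 = -3816;  -18342 − 3816 = -22158;  -71112 − 22158 = -93270;  -224853 − 93270 = -318123;  -614486 − 318123 = -932609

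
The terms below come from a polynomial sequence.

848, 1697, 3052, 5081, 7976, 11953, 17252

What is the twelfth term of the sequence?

73657

D1: 849 , 1355 , 2029 , 2895 , 3977 , 5299
D2: 506 , 674 , 866 , 1082 , 1322
D3: 168 , 192 , 216 , 240
D4: 24 , 24 , 24
Fourth differences constant at 24.
240 + 24 = 264;  1322 + 264 = 1586;  5299 + 1586 = 6885;  17252 + 6885 = 24137
264 + 24 = 288;  1586 + 288 = 1874;  6885 + 1874 = 8759;  24137 + 8759 = 32896
288 + 24 = 312;  1874 + 312 = 2186;  8759 + 2186 = 10945;  32896 + 10945 = 43841
312 + 24 = 336;  2186 + 336 = 2522;  10945 + 2522 = 13467;  43841 + 13467 = 57308
336 + 24 = 360;  2522 + 360 = 2882;  13467 + 2882 = 16349;  57308 + 16349 = 73657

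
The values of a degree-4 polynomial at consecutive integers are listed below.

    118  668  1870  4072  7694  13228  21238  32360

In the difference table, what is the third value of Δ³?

D1: 550, 1202, 2202, 3622, 5534, 8010, 11122
D2: 652, 1000, 1420, 1912, 2476, 3112
D3: 348, 420, 492, 564, 636
D4: 72, 72, 72, 72

492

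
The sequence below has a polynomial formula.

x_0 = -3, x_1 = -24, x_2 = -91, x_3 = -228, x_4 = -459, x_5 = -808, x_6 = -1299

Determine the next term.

-1956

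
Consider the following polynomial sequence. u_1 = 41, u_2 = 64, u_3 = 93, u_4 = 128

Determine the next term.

D1: 23, 29, 35
D2: 6, 6
Constant second difference = 6, so extend:
35 + 6 = 41;  128 + 41 = 169

169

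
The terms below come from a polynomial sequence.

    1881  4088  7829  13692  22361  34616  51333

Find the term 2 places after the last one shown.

102137

D1: 2207, 3741, 5863, 8669, 12255, 16717
D2: 1534, 2122, 2806, 3586, 4462
D3: 588, 684, 780, 876
D4: 96, 96, 96
Constant fourth difference = 96, so extend:
876 + 96 = 972;  4462 + 972 = 5434;  16717 + 5434 = 22151;  51333 + 22151 = 73484
972 + 96 = 1068;  5434 + 1068 = 6502;  22151 + 6502 = 28653;  73484 + 28653 = 102137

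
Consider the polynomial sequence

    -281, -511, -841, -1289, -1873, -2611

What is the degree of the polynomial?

3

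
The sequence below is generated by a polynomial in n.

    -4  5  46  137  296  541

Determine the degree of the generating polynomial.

3

Δ: 9, 41, 91, 159, 245
Δ²: 32, 50, 68, 86
Δ³: 18, 18, 18
The third differences are constant, so the polynomial has degree 3.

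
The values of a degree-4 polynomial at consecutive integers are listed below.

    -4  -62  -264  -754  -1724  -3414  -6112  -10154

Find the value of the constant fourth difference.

-48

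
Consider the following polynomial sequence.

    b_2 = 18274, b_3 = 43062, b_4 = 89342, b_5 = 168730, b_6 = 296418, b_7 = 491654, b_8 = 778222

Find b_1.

D1: 24788, 46280, 79388, 127688, 195236, 286568
D2: 21492, 33108, 48300, 67548, 91332
D3: 11616, 15192, 19248, 23784
D4: 3576, 4056, 4536
D5: 480, 480
The fifth differences are constant at 480.
Work back: 3576 − 480 = 3096;  11616 − 3096 = 8520;  21492 − 8520 = 12972;  24788 − 12972 = 11816;  18274 − 11816 = 6458

6458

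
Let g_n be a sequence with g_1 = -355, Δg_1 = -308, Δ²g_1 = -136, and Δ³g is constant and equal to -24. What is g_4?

Build the table forward from the leading diagonal:
Δ³: -24  -24  -24  -24
Δ²: -136  -160  -184  -208
Δ: -308  -444  -604  -788
g: -355  -663  -1107  -1711

-1711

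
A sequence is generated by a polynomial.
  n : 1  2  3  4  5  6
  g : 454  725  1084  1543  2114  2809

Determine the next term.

3640

271 , 359 , 459 , 571 , 695
88 , 100 , 112 , 124
12 , 12 , 12
Third differences constant at 12.
124 + 12 = 136;  695 + 136 = 831;  2809 + 831 = 3640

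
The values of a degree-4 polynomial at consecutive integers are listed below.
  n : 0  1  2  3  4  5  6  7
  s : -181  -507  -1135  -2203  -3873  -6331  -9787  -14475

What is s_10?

-38631

Δ: -326, -628, -1068, -1670, -2458, -3456, -4688
Δ²: -302, -440, -602, -788, -998, -1232
Δ³: -138, -162, -186, -210, -234
Δ⁴: -24, -24, -24, -24
Constant fourth difference = -24, so extend:
-234 − 24 = -258;  -1232 − 258 = -1490;  -4688 − 1490 = -6178;  -14475 − 6178 = -20653
-258 − 24 = -282;  -1490 − 282 = -1772;  -6178 − 1772 = -7950;  -20653 − 7950 = -28603
-282 − 24 = -306;  -1772 − 306 = -2078;  -7950 − 2078 = -10028;  -28603 − 10028 = -38631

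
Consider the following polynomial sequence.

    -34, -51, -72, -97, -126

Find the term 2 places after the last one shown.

-17, -21, -25, -29
-4, -4, -4
Constant second difference = -4, so extend:
-29 − 4 = -33;  -126 − 33 = -159
-33 − 4 = -37;  -159 − 37 = -196

-196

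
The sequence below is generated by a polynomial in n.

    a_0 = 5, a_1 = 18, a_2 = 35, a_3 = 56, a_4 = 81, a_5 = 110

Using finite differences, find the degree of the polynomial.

Δ: 13, 17, 21, 25, 29
Δ²: 4, 4, 4, 4
The second differences are constant, so the polynomial has degree 2.

2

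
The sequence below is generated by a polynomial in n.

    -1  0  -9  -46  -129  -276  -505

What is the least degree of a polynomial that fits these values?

3

1, -9, -37, -83, -147, -229
-10, -28, -46, -64, -82
-18, -18, -18, -18
The third differences are constant, so the polynomial has degree 3.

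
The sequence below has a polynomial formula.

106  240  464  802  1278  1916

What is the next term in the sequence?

2740

Δ: 134 , 224 , 338 , 476 , 638
Δ²: 90 , 114 , 138 , 162
Δ³: 24 , 24 , 24
Third differences constant at 24.
162 + 24 = 186;  638 + 186 = 824;  1916 + 824 = 2740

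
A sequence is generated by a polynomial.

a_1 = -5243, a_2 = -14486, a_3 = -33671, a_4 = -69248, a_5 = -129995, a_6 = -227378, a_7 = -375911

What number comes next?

-593516

-9243 , -19185 , -35577 , -60747 , -97383 , -148533
-9942 , -16392 , -25170 , -36636 , -51150
-6450 , -8778 , -11466 , -14514
-2328 , -2688 , -3048
-360 , -360
Fifth differences constant at -360.
-3048 − 360 = -3408;  -14514 − 3408 = -17922;  -51150 − 17922 = -69072;  -148533 − 69072 = -217605;  -375911 − 217605 = -593516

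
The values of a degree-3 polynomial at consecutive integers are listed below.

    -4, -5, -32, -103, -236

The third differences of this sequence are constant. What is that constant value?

-18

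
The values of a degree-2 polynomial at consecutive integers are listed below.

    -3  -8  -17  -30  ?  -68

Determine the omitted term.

Using the first 4 terms:
-5  -9  -13
-4  -4
Constant second difference = -4.
Extend forward: -13 − 4 = -17;  -30 − 17 = -47

-47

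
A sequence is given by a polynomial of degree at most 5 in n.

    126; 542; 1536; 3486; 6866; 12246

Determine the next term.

20292

Δ: 416, 994, 1950, 3380, 5380
Δ²: 578, 956, 1430, 2000
Δ³: 378, 474, 570
Δ⁴: 96, 96
Constant fourth difference = 96, so extend:
570 + 96 = 666;  2000 + 666 = 2666;  5380 + 2666 = 8046;  12246 + 8046 = 20292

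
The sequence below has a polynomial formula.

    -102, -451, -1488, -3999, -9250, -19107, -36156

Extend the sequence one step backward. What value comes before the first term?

-349  -1037  -2511  -5251  -9857  -17049
-688  -1474  -2740  -4606  -7192
-786  -1266  -1866  -2586
-480  -600  -720
-120  -120
The fifth differences are constant at -120.
Work back: -480 + 120 = -360;  -786 + 360 = -426;  -688 + 426 = -262;  -349 + 262 = -87;  -102 + 87 = -15

-15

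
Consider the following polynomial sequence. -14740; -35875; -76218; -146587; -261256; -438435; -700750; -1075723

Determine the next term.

-1596252

First differences: -21135 , -40343 , -70369 , -114669 , -177179 , -262315 , -374973
Second differences: -19208 , -30026 , -44300 , -62510 , -85136 , -112658
Third differences: -10818 , -14274 , -18210 , -22626 , -27522
Fourth differences: -3456 , -3936 , -4416 , -4896
Fifth differences: -480 , -480 , -480
The fifth differences are constant (-480).
-4896 − 480 = -5376;  -27522 − 5376 = -32898;  -112658 − 32898 = -145556;  -374973 − 145556 = -520529;  -1075723 − 520529 = -1596252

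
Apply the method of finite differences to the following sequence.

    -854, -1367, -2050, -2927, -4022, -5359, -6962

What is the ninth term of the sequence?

Δ: -513 , -683 , -877 , -1095 , -1337 , -1603
Δ²: -170 , -194 , -218 , -242 , -266
Δ³: -24 , -24 , -24 , -24
Constant third difference = -24, so extend:
-266 − 24 = -290;  -1603 − 290 = -1893;  -6962 − 1893 = -8855
-290 − 24 = -314;  -1893 − 314 = -2207;  -8855 − 2207 = -11062

-11062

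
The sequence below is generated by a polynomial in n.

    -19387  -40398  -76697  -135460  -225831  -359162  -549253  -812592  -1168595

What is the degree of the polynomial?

5

First differences: -21011, -36299, -58763, -90371, -133331, -190091, -263339, -356003
Second differences: -15288, -22464, -31608, -42960, -56760, -73248, -92664
Third differences: -7176, -9144, -11352, -13800, -16488, -19416
Fourth differences: -1968, -2208, -2448, -2688, -2928
Fifth differences: -240, -240, -240, -240
The fifth differences are constant, so the polynomial has degree 5.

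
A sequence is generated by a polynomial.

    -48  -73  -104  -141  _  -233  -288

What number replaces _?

-184

Using the first 4 terms:
First differences: -25  -31  -37
Second differences: -6  -6
Constant second difference = -6.
Extend forward: -37 − 6 = -43;  -141 − 43 = -184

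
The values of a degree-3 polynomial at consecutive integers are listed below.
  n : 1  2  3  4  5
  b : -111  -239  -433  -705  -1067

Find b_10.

Δ: -128, -194, -272, -362
Δ²: -66, -78, -90
Δ³: -12, -12
Constant third difference = -12, so extend:
-90 − 12 = -102;  -362 − 102 = -464;  -1067 − 464 = -1531
-102 − 12 = -114;  -464 − 114 = -578;  -1531 − 578 = -2109
-114 − 12 = -126;  -578 − 126 = -704;  -2109 − 704 = -2813
-126 − 12 = -138;  -704 − 138 = -842;  -2813 − 842 = -3655
-138 − 12 = -150;  -842 − 150 = -992;  -3655 − 992 = -4647

-4647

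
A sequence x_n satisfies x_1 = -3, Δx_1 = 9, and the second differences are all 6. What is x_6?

Build the table forward from the leading diagonal:
D2: 6  6  6  6  6  6
D1: 9  15  21  27  33  39
x: -3  6  21  42  69  102

102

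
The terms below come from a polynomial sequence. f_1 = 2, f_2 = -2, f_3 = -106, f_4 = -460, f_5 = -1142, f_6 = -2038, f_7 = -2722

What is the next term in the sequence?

-2336

D1: -4, -104, -354, -682, -896, -684
D2: -100, -250, -328, -214, 212
D3: -150, -78, 114, 426
D4: 72, 192, 312
D5: 120, 120
Constant fifth difference = 120, so extend:
312 + 120 = 432;  426 + 432 = 858;  212 + 858 = 1070;  -684 + 1070 = 386;  -2722 + 386 = -2336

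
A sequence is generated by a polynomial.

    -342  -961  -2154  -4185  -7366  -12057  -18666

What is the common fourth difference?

Δ: -619, -1193, -2031, -3181, -4691, -6609
Δ²: -574, -838, -1150, -1510, -1918
Δ³: -264, -312, -360, -408
Δ⁴: -48, -48, -48

-48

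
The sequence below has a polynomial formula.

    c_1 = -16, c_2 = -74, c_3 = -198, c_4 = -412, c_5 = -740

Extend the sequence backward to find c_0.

0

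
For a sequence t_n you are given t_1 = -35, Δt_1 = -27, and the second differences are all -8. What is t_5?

-191

Build the table forward from the leading diagonal:
Second differences: -8  -8  -8  -8  -8
First differences: -27  -35  -43  -51  -59
t: -35  -62  -97  -140  -191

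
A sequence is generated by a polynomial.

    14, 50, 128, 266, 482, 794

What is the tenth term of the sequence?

D1: 36, 78, 138, 216, 312
D2: 42, 60, 78, 96
D3: 18, 18, 18
The third differences are constant (18).
96 + 18 = 114;  312 + 114 = 426;  794 + 426 = 1220
114 + 18 = 132;  426 + 132 = 558;  1220 + 558 = 1778
132 + 18 = 150;  558 + 150 = 708;  1778 + 708 = 2486
150 + 18 = 168;  708 + 168 = 876;  2486 + 876 = 3362

3362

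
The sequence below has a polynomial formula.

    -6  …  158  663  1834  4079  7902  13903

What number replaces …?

7

Using the last 6 terms:
D1: 505  1171  2245  3823  6001
D2: 666  1074  1578  2178
D3: 408  504  600
D4: 96  96
Constant fourth difference = 96.
Extend backward: 408 − 96 = 312;  666 − 312 = 354;  505 − 354 = 151;  158 − 151 = 7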